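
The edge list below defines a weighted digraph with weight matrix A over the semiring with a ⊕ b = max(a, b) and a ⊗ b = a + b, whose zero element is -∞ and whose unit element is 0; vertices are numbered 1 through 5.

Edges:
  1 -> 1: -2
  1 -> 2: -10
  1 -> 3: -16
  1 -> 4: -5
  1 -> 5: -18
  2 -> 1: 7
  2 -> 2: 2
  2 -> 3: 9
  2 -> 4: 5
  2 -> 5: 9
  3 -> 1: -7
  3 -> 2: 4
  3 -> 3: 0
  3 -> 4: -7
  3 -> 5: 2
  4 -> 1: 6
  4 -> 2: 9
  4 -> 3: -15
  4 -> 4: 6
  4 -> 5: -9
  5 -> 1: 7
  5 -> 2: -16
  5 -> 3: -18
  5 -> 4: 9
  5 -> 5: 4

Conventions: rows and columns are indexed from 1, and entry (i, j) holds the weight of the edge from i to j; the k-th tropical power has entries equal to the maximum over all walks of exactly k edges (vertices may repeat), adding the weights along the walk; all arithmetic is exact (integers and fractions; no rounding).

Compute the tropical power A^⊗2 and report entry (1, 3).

A^⊗2:
  [1, 4, -1, 1, -1]
  [16, 14, 11, 18, 13]
  [11, 6, 13, 11, 13]
  [16, 15, 18, 14, 18]
  [15, 18, -6, 15, 8]
Key observation: the optimum is the walk 1->2->3, with weight (-10) + 9 = -1.
Optimal value attained by: walk 1->2->3.
Answer: (A^⊗2)[1][3] = -1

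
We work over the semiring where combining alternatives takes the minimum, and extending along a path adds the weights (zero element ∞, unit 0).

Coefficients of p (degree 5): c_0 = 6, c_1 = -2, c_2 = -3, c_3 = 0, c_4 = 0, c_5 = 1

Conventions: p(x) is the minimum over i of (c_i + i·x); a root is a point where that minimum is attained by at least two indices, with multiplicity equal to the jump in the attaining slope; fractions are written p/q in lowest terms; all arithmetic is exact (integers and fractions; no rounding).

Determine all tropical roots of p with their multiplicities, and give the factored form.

hull edge (i=0, c=6) to (i=1, c=-2): slope -8, span 1
hull edge (i=1, c=-2) to (i=2, c=-3): slope -1, span 1
hull edge (i=2, c=-3) to (i=5, c=1): slope 4/3, span 3
Factored form: p(x) = 1 ⊗ (x ⊕ (-4/3)) ⊗ (x ⊕ (-4/3)) ⊗ (x ⊕ (-4/3)) ⊗ (x ⊕ 1) ⊗ (x ⊕ 8)
Answer: roots = -4/3 (mult 3), 1 (mult 1), 8 (mult 1)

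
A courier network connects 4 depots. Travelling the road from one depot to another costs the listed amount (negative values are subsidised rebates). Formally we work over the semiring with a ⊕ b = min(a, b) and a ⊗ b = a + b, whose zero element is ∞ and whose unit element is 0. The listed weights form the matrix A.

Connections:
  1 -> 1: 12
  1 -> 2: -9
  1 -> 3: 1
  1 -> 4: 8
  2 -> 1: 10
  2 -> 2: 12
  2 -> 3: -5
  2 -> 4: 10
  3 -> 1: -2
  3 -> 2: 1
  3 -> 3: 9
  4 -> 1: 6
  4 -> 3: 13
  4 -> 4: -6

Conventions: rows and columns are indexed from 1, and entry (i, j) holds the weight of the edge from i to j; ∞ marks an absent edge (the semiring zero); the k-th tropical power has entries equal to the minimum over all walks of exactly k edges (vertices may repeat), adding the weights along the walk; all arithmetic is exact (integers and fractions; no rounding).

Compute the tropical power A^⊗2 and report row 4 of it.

A^⊗2:
  [-1, 2, -14, 1]
  [-7, -4, 4, 4]
  [7, -11, -4, 6]
  [0, -3, 7, -12]
Answer: row 4 of A^⊗2 = [0, -3, 7, -12]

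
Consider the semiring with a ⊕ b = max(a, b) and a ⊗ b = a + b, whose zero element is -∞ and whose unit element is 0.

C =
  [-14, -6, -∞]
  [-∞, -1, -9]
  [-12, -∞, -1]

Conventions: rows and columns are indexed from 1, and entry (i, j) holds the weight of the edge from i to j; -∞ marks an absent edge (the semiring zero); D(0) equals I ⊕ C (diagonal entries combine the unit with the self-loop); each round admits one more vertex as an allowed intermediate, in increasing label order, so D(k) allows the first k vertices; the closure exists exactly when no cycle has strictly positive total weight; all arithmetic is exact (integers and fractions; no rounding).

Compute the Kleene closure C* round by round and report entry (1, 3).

D(0):
  [0, -6, -∞]
  [-∞, 0, -9]
  [-12, -∞, 0]
D(1):
  [0, -6, -∞]
  [-∞, 0, -9]
  [-12, -18, 0]
D(2):
  [0, -6, -15]
  [-∞, 0, -9]
  [-12, -18, 0]
D(3):
  [0, -6, -15]
  [-21, 0, -9]
  [-12, -18, 0]
Answer: C*[1][3] = -15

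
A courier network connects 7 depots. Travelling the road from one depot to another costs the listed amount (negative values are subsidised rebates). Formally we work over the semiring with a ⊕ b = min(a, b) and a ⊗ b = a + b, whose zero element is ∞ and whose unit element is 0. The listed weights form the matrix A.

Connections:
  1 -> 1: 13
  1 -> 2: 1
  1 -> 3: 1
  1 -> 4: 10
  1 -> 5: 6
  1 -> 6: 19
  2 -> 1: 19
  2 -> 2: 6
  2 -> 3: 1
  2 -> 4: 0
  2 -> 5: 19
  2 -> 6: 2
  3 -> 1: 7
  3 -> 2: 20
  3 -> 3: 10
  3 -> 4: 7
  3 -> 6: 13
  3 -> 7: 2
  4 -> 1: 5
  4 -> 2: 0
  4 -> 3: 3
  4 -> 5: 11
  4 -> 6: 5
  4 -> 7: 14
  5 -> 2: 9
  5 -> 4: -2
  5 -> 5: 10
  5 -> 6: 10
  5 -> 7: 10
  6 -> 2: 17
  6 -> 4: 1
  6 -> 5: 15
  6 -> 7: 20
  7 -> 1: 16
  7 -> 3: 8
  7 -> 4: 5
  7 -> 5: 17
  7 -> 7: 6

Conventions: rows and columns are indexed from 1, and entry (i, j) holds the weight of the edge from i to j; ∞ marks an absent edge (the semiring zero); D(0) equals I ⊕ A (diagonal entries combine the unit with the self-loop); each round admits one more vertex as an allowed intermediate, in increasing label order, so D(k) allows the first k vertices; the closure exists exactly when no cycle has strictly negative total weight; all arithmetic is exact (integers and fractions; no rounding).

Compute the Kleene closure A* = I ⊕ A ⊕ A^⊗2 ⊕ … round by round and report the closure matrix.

D(0):
  [0, 1, 1, 10, 6, 19, ∞]
  [19, 0, 1, 0, 19, 2, ∞]
  [7, 20, 0, 7, ∞, 13, 2]
  [5, 0, 3, 0, 11, 5, 14]
  [∞, 9, ∞, -2, 0, 10, 10]
  [∞, 17, ∞, 1, 15, 0, 20]
  [16, ∞, 8, 5, 17, ∞, 0]
D(1):
  [0, 1, 1, 10, 6, 19, ∞]
  [19, 0, 1, 0, 19, 2, ∞]
  [7, 8, 0, 7, 13, 13, 2]
  [5, 0, 3, 0, 11, 5, 14]
  [∞, 9, ∞, -2, 0, 10, 10]
  [∞, 17, ∞, 1, 15, 0, 20]
  [16, 17, 8, 5, 17, 35, 0]
D(2):
  [0, 1, 1, 1, 6, 3, ∞]
  [19, 0, 1, 0, 19, 2, ∞]
  [7, 8, 0, 7, 13, 10, 2]
  [5, 0, 1, 0, 11, 2, 14]
  [28, 9, 10, -2, 0, 10, 10]
  [36, 17, 18, 1, 15, 0, 20]
  [16, 17, 8, 5, 17, 19, 0]
D(3):
  [0, 1, 1, 1, 6, 3, 3]
  [8, 0, 1, 0, 14, 2, 3]
  [7, 8, 0, 7, 13, 10, 2]
  [5, 0, 1, 0, 11, 2, 3]
  [17, 9, 10, -2, 0, 10, 10]
  [25, 17, 18, 1, 15, 0, 20]
  [15, 16, 8, 5, 17, 18, 0]
D(4):
  [0, 1, 1, 1, 6, 3, 3]
  [5, 0, 1, 0, 11, 2, 3]
  [7, 7, 0, 7, 13, 9, 2]
  [5, 0, 1, 0, 11, 2, 3]
  [3, -2, -1, -2, 0, 0, 1]
  [6, 1, 2, 1, 12, 0, 4]
  [10, 5, 6, 5, 16, 7, 0]
D(5):
  [0, 1, 1, 1, 6, 3, 3]
  [5, 0, 1, 0, 11, 2, 3]
  [7, 7, 0, 7, 13, 9, 2]
  [5, 0, 1, 0, 11, 2, 3]
  [3, -2, -1, -2, 0, 0, 1]
  [6, 1, 2, 1, 12, 0, 4]
  [10, 5, 6, 5, 16, 7, 0]
D(6):
  [0, 1, 1, 1, 6, 3, 3]
  [5, 0, 1, 0, 11, 2, 3]
  [7, 7, 0, 7, 13, 9, 2]
  [5, 0, 1, 0, 11, 2, 3]
  [3, -2, -1, -2, 0, 0, 1]
  [6, 1, 2, 1, 12, 0, 4]
  [10, 5, 6, 5, 16, 7, 0]
D(7):
  [0, 1, 1, 1, 6, 3, 3]
  [5, 0, 1, 0, 11, 2, 3]
  [7, 7, 0, 7, 13, 9, 2]
  [5, 0, 1, 0, 11, 2, 3]
  [3, -2, -1, -2, 0, 0, 1]
  [6, 1, 2, 1, 12, 0, 4]
  [10, 5, 6, 5, 16, 7, 0]
Answer: A* = [[0, 1, 1, 1, 6, 3, 3], [5, 0, 1, 0, 11, 2, 3], [7, 7, 0, 7, 13, 9, 2], [5, 0, 1, 0, 11, 2, 3], [3, -2, -1, -2, 0, 0, 1], [6, 1, 2, 1, 12, 0, 4], [10, 5, 6, 5, 16, 7, 0]]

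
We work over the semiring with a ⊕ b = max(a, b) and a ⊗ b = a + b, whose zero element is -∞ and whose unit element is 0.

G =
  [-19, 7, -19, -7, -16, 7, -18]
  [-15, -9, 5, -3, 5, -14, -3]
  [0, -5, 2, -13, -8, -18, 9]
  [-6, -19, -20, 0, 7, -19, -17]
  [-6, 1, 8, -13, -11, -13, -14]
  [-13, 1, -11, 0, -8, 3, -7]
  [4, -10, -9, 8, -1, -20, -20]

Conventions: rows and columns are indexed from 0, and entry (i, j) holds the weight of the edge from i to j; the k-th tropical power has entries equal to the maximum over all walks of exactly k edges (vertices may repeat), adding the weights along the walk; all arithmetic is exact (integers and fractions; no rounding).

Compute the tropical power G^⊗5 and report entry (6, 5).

G^⊗2:
  [-6, 8, 12, 7, 12, 10, 4]
  [5, 6, 13, 5, 4, -8, 14]
  [13, 7, 4, 17, 8, 7, 11]
  [1, 8, 15, 0, 7, 1, -7]
  [8, 3, 10, -2, 6, 1, 17]
  [-3, 4, 6, 3, 7, 6, -2]
  [2, 11, 7, 8, 15, 11, 0]
G^⊗3:
  [12, 13, 20, 12, 14, 13, 21]
  [18, 12, 15, 22, 13, 12, 22]
  [15, 20, 16, 19, 24, 20, 13]
  [15, 10, 17, 5, 13, 8, 24]
  [21, 15, 14, 25, 16, 15, 19]
  [6, 8, 15, 6, 10, 9, 15]
  [9, 16, 23, 11, 16, 14, 16]
G^⊗4:
  [25, 19, 22, 29, 20, 19, 29]
  [26, 25, 21, 30, 29, 25, 24]
  [18, 25, 32, 21, 26, 23, 25]
  [28, 22, 21, 32, 23, 22, 26]
  [23, 28, 24, 27, 32, 28, 23]
  [19, 13, 18, 23, 14, 13, 24]
  [23, 18, 25, 24, 21, 17, 32]
G^⊗5:
  [33, 32, 28, 37, 36, 32, 31]
  [28, 33, 37, 32, 37, 33, 30]
  [32, 27, 34, 33, 30, 26, 41]
  [30, 35, 31, 34, 39, 35, 30]
  [27, 33, 40, 31, 34, 31, 33]
  [28, 26, 22, 32, 30, 26, 27]
  [36, 30, 29, 40, 31, 30, 34]
Key observation: the optimum is the walk 6->3->4->2->0->5, with weight 8 + 7 + 8 + 0 + 7 = 30.
Optimal value attained by: walk 6->3->4->2->0->5.
Answer: (G^⊗5)[6][5] = 30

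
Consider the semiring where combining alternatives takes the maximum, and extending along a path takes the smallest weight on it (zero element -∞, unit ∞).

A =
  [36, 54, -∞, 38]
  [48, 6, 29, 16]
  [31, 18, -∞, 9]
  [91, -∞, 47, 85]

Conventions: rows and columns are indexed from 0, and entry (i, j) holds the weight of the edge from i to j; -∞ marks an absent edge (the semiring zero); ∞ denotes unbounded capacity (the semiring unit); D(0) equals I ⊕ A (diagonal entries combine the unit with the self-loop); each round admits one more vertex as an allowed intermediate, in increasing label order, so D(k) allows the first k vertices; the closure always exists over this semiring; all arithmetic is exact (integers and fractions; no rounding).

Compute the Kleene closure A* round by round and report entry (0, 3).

D(0):
  [∞, 54, -∞, 38]
  [48, ∞, 29, 16]
  [31, 18, ∞, 9]
  [91, -∞, 47, ∞]
D(1):
  [∞, 54, -∞, 38]
  [48, ∞, 29, 38]
  [31, 31, ∞, 31]
  [91, 54, 47, ∞]
D(2):
  [∞, 54, 29, 38]
  [48, ∞, 29, 38]
  [31, 31, ∞, 31]
  [91, 54, 47, ∞]
D(3):
  [∞, 54, 29, 38]
  [48, ∞, 29, 38]
  [31, 31, ∞, 31]
  [91, 54, 47, ∞]
D(4):
  [∞, 54, 38, 38]
  [48, ∞, 38, 38]
  [31, 31, ∞, 31]
  [91, 54, 47, ∞]
Answer: A*[0][3] = 38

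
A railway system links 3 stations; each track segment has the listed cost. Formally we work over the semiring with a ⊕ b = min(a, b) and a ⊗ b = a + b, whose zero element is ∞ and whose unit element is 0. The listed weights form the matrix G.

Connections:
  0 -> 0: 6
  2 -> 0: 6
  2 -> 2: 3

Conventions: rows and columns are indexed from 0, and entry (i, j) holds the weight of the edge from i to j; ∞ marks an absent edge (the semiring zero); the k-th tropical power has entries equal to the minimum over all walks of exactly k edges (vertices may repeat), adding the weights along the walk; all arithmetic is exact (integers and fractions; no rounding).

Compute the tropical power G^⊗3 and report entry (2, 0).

G^⊗2:
  [12, ∞, ∞]
  [∞, ∞, ∞]
  [9, ∞, 6]
G^⊗3:
  [18, ∞, ∞]
  [∞, ∞, ∞]
  [12, ∞, 9]
Key observation: the optimum is the walk 2->2->2->0, with weight 3 + 3 + 6 = 12.
Optimal value attained by: walk 2->2->2->0.
Answer: (G^⊗3)[2][0] = 12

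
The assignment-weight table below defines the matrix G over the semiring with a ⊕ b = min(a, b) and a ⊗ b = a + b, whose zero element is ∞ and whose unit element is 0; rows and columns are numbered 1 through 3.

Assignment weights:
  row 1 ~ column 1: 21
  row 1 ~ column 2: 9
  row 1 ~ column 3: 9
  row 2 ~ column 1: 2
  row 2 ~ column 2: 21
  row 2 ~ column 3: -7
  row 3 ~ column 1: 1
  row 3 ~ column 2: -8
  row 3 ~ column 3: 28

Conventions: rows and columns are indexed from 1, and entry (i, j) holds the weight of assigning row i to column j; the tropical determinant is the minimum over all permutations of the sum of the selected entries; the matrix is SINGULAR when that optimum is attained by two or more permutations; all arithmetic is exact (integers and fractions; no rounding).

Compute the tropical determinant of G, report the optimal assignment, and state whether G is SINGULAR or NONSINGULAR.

σ = (1, 2, 3): 21 + 21 + 28 = 70
σ = (1, 3, 2): 21 + (-7) + (-8) = 6
σ = (2, 1, 3): 9 + 2 + 28 = 39
σ = (2, 3, 1): 9 + (-7) + 1 = 3
σ = (3, 1, 2): 9 + 2 + (-8) = 3
σ = (3, 2, 1): 9 + 21 + 1 = 31
Optimal value attained by: σ = (2, 3, 1).
Answer: det⊕(G) = 3; verdict: SINGULAR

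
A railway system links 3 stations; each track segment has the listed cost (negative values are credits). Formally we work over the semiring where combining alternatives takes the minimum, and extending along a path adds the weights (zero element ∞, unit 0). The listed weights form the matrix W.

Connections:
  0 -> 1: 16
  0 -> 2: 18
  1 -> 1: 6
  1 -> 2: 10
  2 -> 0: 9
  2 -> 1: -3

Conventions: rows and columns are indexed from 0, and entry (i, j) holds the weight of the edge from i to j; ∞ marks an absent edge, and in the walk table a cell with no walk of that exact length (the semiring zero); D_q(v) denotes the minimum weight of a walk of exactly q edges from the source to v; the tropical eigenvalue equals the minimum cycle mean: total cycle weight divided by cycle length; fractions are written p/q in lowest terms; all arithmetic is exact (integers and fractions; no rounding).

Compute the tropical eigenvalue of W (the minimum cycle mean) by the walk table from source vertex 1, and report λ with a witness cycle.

q=0: [∞, 0, ∞]
q=1: [∞, 6, 10]
q=2: [19, 7, 16]
q=3: [25, 13, 17]
Optimal cycle mean attained by: cycle 1->2->1, total 10 + (-3), length 2.
Answer: λ = 7/2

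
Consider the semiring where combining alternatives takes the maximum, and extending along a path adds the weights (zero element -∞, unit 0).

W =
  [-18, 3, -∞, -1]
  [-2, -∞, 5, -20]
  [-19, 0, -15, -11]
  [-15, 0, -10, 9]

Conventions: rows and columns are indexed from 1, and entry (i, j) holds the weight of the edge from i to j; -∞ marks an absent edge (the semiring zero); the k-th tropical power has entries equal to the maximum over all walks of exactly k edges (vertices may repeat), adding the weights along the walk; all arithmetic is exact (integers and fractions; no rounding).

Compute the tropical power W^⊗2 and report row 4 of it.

W^⊗2:
  [1, -1, 8, 8]
  [-14, 5, -10, -3]
  [-2, -11, 5, -2]
  [-2, 9, 5, 18]
Answer: row 4 of W^⊗2 = [-2, 9, 5, 18]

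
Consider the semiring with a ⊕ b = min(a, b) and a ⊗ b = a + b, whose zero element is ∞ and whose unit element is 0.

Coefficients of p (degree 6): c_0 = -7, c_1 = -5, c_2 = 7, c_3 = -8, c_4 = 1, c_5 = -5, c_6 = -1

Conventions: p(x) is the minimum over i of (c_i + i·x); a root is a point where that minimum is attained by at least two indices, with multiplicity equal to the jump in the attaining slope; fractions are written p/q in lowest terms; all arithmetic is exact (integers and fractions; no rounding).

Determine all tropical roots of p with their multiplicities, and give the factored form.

hull edge (i=0, c=-7) to (i=3, c=-8): slope -1/3, span 3
hull edge (i=3, c=-8) to (i=5, c=-5): slope 3/2, span 2
hull edge (i=5, c=-5) to (i=6, c=-1): slope 4, span 1
Factored form: p(x) = -1 ⊗ (x ⊕ (-4)) ⊗ (x ⊕ (-3/2)) ⊗ (x ⊕ (-3/2)) ⊗ (x ⊕ 1/3) ⊗ (x ⊕ 1/3) ⊗ (x ⊕ 1/3)
Answer: roots = -4 (mult 1), -3/2 (mult 2), 1/3 (mult 3)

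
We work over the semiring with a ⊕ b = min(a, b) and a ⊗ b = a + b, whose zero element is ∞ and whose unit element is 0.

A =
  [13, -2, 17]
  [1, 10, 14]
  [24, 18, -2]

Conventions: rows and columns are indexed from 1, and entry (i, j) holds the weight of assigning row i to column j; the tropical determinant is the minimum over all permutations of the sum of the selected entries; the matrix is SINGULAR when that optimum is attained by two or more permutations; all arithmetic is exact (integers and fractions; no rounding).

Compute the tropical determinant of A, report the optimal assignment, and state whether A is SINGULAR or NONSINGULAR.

σ = (1, 2, 3): 13 + 10 + (-2) = 21
σ = (1, 3, 2): 13 + 14 + 18 = 45
σ = (2, 1, 3): (-2) + 1 + (-2) = -3
σ = (2, 3, 1): (-2) + 14 + 24 = 36
σ = (3, 1, 2): 17 + 1 + 18 = 36
σ = (3, 2, 1): 17 + 10 + 24 = 51
Optimal value attained by: σ = (2, 1, 3).
Answer: det⊕(A) = -3; verdict: NONSINGULAR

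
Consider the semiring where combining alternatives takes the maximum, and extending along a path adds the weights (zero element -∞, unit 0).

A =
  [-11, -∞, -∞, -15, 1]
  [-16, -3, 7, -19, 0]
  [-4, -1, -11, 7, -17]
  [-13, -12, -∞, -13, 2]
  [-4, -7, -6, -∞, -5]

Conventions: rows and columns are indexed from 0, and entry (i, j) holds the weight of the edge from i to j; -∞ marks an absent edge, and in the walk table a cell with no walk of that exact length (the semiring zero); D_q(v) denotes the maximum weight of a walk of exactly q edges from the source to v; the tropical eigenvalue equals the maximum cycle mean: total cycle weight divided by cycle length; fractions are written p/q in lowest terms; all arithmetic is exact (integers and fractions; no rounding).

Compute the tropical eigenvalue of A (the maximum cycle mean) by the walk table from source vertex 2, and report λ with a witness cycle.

q=0: [-∞, -∞, 0, -∞, -∞]
q=1: [-4, -1, -11, 7, -17]
q=2: [-6, -4, 6, -4, 9]
q=3: [5, 5, 3, 13, 4]
q=4: [0, 2, 12, 10, 15]
q=5: [11, 11, 9, 19, 12]
Optimal cycle mean attained by: cycle 1->2->1, total 7 + (-1), length 2.
Answer: λ = 3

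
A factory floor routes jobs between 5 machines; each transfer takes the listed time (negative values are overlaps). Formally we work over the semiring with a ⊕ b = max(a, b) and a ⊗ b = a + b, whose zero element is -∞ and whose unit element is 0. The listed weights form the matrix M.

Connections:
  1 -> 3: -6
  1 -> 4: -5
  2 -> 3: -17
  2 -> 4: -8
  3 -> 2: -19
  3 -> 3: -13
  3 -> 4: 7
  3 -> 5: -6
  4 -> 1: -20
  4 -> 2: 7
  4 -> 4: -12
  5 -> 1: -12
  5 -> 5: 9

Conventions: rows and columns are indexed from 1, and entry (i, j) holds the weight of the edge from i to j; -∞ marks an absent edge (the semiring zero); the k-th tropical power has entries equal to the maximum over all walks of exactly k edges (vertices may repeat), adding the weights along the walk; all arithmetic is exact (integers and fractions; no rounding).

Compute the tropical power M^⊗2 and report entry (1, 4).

M^⊗2:
  [-25, 2, -19, 1, -12]
  [-28, -1, -30, -10, -23]
  [-13, 14, -26, -5, 3]
  [-32, -5, -10, -1, -∞]
  [-3, -∞, -18, -17, 18]
Key observation: the optimum is the walk 1->3->4, with weight (-6) + 7 = 1.
Optimal value attained by: walk 1->3->4.
Answer: (M^⊗2)[1][4] = 1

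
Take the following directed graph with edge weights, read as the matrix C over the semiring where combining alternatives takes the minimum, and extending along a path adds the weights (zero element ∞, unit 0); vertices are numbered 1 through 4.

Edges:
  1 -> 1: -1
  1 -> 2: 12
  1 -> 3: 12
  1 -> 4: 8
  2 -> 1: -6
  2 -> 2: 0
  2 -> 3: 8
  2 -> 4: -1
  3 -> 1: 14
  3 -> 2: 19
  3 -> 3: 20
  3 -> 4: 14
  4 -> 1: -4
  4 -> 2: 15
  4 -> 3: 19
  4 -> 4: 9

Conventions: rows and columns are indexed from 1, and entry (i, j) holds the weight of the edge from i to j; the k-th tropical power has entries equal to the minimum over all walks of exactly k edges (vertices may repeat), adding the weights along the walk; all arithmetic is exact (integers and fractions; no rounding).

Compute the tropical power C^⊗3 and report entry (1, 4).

C^⊗2:
  [-2, 11, 11, 7]
  [-7, 0, 6, -1]
  [10, 19, 26, 18]
  [-5, 8, 8, 4]
C^⊗3:
  [-3, 10, 10, 6]
  [-8, 0, 5, -1]
  [9, 19, 22, 18]
  [-6, 7, 7, 3]
Key observation: the optimum is the walk 1->1->1->4, with weight (-1) + (-1) + 8 = 6.
Optimal value attained by: walk 1->1->1->4.
Answer: (C^⊗3)[1][4] = 6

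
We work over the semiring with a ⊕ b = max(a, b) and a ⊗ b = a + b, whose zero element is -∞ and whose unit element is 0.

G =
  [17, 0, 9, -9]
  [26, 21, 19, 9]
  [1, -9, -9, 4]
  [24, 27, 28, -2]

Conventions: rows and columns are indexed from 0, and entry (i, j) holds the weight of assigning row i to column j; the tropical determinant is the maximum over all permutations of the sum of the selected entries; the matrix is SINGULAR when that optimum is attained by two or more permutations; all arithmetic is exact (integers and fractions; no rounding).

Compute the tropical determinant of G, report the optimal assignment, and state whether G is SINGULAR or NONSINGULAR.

σ = (0, 1, 2, 3): 17 + 21 + (-9) + (-2) = 27
σ = (0, 1, 3, 2): 17 + 21 + 4 + 28 = 70
σ = (0, 2, 1, 3): 17 + 19 + (-9) + (-2) = 25
σ = (0, 2, 3, 1): 17 + 19 + 4 + 27 = 67
σ = (0, 3, 1, 2): 17 + 9 + (-9) + 28 = 45
σ = (0, 3, 2, 1): 17 + 9 + (-9) + 27 = 44
σ = (1, 0, 2, 3): 0 + 26 + (-9) + (-2) = 15
σ = (1, 0, 3, 2): 0 + 26 + 4 + 28 = 58
σ = (1, 2, 0, 3): 0 + 19 + 1 + (-2) = 18
σ = (1, 2, 3, 0): 0 + 19 + 4 + 24 = 47
σ = (1, 3, 0, 2): 0 + 9 + 1 + 28 = 38
σ = (1, 3, 2, 0): 0 + 9 + (-9) + 24 = 24
σ = (2, 0, 1, 3): 9 + 26 + (-9) + (-2) = 24
σ = (2, 0, 3, 1): 9 + 26 + 4 + 27 = 66
σ = (2, 1, 0, 3): 9 + 21 + 1 + (-2) = 29
σ = (2, 1, 3, 0): 9 + 21 + 4 + 24 = 58
σ = (2, 3, 0, 1): 9 + 9 + 1 + 27 = 46
σ = (2, 3, 1, 0): 9 + 9 + (-9) + 24 = 33
σ = (3, 0, 1, 2): (-9) + 26 + (-9) + 28 = 36
σ = (3, 0, 2, 1): (-9) + 26 + (-9) + 27 = 35
σ = (3, 1, 0, 2): (-9) + 21 + 1 + 28 = 41
σ = (3, 1, 2, 0): (-9) + 21 + (-9) + 24 = 27
σ = (3, 2, 0, 1): (-9) + 19 + 1 + 27 = 38
σ = (3, 2, 1, 0): (-9) + 19 + (-9) + 24 = 25
Optimal value attained by: σ = (0, 1, 3, 2).
Answer: det⊕(G) = 70; verdict: NONSINGULAR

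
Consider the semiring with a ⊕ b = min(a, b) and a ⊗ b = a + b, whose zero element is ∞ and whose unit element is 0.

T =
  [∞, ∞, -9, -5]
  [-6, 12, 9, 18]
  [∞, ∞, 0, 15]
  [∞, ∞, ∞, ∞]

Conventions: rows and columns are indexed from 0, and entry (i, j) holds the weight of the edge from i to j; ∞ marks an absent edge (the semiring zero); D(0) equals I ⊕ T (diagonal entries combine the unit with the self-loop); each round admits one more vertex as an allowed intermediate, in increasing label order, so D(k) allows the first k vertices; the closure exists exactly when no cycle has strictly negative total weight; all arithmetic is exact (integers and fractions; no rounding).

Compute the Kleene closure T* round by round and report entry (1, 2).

D(0):
  [0, ∞, -9, -5]
  [-6, 0, 9, 18]
  [∞, ∞, 0, 15]
  [∞, ∞, ∞, 0]
D(1):
  [0, ∞, -9, -5]
  [-6, 0, -15, -11]
  [∞, ∞, 0, 15]
  [∞, ∞, ∞, 0]
D(2):
  [0, ∞, -9, -5]
  [-6, 0, -15, -11]
  [∞, ∞, 0, 15]
  [∞, ∞, ∞, 0]
D(3):
  [0, ∞, -9, -5]
  [-6, 0, -15, -11]
  [∞, ∞, 0, 15]
  [∞, ∞, ∞, 0]
D(4):
  [0, ∞, -9, -5]
  [-6, 0, -15, -11]
  [∞, ∞, 0, 15]
  [∞, ∞, ∞, 0]
Answer: T*[1][2] = -15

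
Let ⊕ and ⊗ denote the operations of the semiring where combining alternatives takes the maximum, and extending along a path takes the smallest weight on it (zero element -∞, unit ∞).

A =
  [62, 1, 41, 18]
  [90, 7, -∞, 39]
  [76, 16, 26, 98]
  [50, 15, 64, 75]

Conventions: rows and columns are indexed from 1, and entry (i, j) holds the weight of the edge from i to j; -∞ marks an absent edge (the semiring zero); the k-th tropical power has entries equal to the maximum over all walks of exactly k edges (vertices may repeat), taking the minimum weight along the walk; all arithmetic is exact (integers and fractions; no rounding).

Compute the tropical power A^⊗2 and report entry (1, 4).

A^⊗2:
  [62, 16, 41, 41]
  [62, 15, 41, 39]
  [62, 16, 64, 75]
  [64, 16, 64, 75]
Key observation: the optimum is the walk 1->3->4, with weight 41 min 98 = 41.
Optimal value attained by: walk 1->3->4.
Answer: (A^⊗2)[1][4] = 41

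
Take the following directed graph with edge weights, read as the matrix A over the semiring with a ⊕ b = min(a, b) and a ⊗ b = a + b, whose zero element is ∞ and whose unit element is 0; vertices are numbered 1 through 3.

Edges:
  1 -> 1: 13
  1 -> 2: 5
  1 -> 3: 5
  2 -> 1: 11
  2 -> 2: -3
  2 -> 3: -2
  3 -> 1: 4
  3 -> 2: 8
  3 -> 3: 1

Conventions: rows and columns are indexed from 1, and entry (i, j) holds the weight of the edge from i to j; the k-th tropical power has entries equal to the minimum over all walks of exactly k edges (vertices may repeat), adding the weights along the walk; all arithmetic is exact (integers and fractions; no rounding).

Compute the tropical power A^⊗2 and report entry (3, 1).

A^⊗2:
  [9, 2, 3]
  [2, -6, -5]
  [5, 5, 2]
Key observation: the optimum is the walk 3->3->1, with weight 1 + 4 = 5.
Optimal value attained by: walk 3->3->1.
Answer: (A^⊗2)[3][1] = 5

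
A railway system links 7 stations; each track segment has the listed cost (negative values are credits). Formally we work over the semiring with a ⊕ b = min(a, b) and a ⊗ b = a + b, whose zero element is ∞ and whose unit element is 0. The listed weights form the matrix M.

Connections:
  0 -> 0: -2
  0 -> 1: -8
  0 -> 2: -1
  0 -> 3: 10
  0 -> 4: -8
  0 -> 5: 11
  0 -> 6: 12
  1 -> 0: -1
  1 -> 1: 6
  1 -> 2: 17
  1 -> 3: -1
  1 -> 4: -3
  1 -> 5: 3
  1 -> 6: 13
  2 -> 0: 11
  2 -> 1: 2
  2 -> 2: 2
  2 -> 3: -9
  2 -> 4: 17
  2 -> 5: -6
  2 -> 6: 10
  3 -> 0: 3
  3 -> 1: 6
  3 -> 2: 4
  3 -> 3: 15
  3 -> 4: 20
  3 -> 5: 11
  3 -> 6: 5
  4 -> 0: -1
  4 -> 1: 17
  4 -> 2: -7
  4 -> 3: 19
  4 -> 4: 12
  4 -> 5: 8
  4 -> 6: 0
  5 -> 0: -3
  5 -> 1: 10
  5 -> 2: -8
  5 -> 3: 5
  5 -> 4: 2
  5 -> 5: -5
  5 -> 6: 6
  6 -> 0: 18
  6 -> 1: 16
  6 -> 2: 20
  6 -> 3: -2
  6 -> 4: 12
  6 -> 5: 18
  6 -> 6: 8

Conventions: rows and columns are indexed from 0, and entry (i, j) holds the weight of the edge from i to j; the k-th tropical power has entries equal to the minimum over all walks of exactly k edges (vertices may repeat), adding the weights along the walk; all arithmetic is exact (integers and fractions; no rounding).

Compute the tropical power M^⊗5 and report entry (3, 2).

M^⊗2:
  [-9, -10, -15, -10, -11, -7, -8]
  [-4, -9, -10, 5, -9, -2, -3]
  [-9, -3, -14, -7, -4, -11, -4]
  [1, -5, 2, -5, -5, -2, 13]
  [-3, -9, -5, -16, -9, -13, 3]
  [-8, -11, -13, -17, -11, -14, 1]
  [1, 4, 2, 6, 10, 9, 3]
M^⊗3:
  [-12, -17, -18, -24, -17, -21, -11]
  [-10, -12, -16, -19, -12, -16, -9]
  [-14, -17, -19, -23, -17, -20, -5]
  [-6, -7, -12, -7, -8, -7, -5]
  [-16, -11, -21, -14, -12, -18, -11]
  [-17, -16, -22, -22, -16, -19, -12]
  [-1, -7, 0, -7, -7, -4, 10]
M^⊗4:
  [-24, -20, -29, -27, -20, -26, -19]
  [-19, -18, -24, -25, -18, -22, -14]
  [-23, -22, -28, -28, -22, -25, -18]
  [-10, -14, -15, -21, -14, -18, -8]
  [-21, -24, -26, -30, -24, -27, -12]
  [-22, -25, -27, -31, -25, -28, -17]
  [-8, -9, -14, -9, -10, -9, -7]
M^⊗5:
  [-29, -32, -34, -38, -32, -35, -22]
  [-25, -27, -30, -33, -27, -30, -20]
  [-28, -31, -33, -37, -31, -34, -23]
  [-21, -18, -26, -24, -18, -23, -16]
  [-30, -29, -35, -35, -29, -32, -25]
  [-31, -30, -36, -36, -30, -33, -26]
  [-12, -16, -17, -23, -16, -20, -10]
Key observation: the optimum is the walk 3->0->4->2->5->2, with weight 3 + (-8) + (-7) + (-6) + (-8) = -26.
Optimal value attained by: walk 3->0->4->2->5->2.
Answer: (M^⊗5)[3][2] = -26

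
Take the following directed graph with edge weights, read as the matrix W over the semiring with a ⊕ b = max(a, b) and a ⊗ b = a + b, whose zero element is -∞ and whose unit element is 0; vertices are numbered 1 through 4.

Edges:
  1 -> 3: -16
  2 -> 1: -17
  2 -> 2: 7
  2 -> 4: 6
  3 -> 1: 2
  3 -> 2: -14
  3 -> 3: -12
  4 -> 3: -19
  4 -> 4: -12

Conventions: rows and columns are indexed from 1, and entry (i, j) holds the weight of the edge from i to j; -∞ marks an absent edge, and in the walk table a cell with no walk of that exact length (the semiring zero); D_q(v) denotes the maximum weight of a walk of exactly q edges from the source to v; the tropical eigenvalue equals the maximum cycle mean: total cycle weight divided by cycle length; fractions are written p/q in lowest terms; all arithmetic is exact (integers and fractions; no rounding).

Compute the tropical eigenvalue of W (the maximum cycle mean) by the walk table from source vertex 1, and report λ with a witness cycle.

q=0: [0, -∞, -∞, -∞]
q=1: [-∞, -∞, -16, -∞]
q=2: [-14, -30, -28, -∞]
q=3: [-26, -23, -30, -24]
q=4: [-28, -16, -42, -17]
Optimal cycle mean attained by: cycle 2->2, total 7, length 1.
Answer: λ = 7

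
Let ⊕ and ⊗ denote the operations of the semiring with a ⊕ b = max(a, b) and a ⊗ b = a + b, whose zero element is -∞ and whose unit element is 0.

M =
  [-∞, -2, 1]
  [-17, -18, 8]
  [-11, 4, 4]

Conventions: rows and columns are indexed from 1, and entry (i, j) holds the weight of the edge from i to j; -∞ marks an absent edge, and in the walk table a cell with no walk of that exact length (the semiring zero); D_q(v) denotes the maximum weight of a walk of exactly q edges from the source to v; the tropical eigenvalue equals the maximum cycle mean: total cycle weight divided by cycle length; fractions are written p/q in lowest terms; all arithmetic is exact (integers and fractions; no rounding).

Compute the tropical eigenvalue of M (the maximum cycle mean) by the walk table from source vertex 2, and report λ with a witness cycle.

q=0: [-∞, 0, -∞]
q=1: [-17, -18, 8]
q=2: [-3, 12, 12]
q=3: [1, 16, 20]
Optimal cycle mean attained by: cycle 2->3->2, total 8 + 4, length 2.
Answer: λ = 6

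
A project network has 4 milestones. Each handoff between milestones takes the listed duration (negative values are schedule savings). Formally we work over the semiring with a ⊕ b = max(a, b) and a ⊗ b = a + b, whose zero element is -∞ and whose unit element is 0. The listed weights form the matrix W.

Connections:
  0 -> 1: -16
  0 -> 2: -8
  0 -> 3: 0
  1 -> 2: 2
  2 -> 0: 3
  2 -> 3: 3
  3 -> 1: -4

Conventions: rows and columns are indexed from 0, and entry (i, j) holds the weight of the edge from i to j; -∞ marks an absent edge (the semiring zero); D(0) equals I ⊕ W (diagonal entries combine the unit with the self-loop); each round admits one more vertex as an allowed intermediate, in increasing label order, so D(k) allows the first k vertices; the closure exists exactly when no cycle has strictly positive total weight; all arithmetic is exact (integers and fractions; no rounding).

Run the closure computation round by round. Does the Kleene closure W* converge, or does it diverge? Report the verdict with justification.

D(0):
  [0, -16, -8, 0]
  [-∞, 0, 2, -∞]
  [3, -∞, 0, 3]
  [-∞, -4, -∞, 0]
D(1):
  [0, -16, -8, 0]
  [-∞, 0, 2, -∞]
  [3, -13, 0, 3]
  [-∞, -4, -∞, 0]
D(2):
  [0, -16, -8, 0]
  [-∞, 0, 2, -∞]
  [3, -13, 0, 3]
  [-∞, -4, -2, 0]
Detection: at round 3, diagonal entry (3, 3) turns strictly positive.
Key observation: the cycle 3->1->2->0->3 has total weight (-4) + 2 + 3 + 0, which is strictly positive.
Answer: DIVERGES — positive cycle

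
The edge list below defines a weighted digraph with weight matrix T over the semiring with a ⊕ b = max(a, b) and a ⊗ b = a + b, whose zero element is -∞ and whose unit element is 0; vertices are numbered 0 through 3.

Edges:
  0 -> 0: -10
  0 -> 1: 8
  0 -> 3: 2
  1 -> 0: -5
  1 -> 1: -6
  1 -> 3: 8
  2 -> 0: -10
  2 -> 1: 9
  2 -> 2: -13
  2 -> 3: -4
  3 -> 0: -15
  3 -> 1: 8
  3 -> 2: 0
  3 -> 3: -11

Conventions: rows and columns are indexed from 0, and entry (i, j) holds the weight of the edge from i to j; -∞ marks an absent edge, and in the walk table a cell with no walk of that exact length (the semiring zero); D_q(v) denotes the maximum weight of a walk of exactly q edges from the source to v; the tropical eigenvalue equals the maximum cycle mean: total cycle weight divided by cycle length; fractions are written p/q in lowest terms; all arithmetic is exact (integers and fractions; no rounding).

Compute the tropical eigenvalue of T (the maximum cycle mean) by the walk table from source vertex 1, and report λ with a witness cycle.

q=0: [-∞, 0, -∞, -∞]
q=1: [-5, -6, -∞, 8]
q=2: [-7, 16, 8, 2]
q=3: [11, 17, 2, 24]
q=4: [12, 32, 24, 25]
Optimal cycle mean attained by: cycle 1->3->1, total 8 + 8, length 2.
Answer: λ = 8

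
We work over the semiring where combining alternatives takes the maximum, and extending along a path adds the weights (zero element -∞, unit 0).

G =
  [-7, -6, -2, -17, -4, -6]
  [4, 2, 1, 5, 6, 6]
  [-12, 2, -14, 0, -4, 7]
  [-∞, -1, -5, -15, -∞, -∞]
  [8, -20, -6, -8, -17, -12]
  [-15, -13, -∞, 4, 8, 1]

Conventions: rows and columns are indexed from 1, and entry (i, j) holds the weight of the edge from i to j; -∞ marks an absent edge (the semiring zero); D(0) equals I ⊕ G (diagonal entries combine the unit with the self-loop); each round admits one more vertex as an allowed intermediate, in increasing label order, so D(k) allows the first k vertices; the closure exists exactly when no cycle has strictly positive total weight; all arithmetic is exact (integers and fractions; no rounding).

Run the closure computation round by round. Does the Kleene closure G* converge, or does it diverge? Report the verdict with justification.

Detection: at round 0, diagonal entry (2, 2) turns strictly positive.
Key observation: the cycle 2->2 has total weight 2, which is strictly positive.
Answer: DIVERGES — positive cycle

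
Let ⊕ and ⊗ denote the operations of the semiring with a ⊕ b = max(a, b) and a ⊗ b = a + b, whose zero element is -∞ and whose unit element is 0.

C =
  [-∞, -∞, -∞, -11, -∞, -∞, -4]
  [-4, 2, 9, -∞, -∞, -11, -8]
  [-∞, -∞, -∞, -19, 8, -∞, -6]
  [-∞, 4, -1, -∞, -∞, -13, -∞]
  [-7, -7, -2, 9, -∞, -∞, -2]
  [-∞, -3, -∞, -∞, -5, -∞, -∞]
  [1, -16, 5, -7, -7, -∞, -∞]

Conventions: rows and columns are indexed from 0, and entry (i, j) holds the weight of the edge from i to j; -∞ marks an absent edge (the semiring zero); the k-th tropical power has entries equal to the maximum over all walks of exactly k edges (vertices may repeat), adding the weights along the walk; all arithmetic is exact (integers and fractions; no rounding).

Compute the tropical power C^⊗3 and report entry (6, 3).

C^⊗2:
  [-3, -7, 1, -11, -11, -24, -∞]
  [-2, 4, 11, -10, 17, -9, 3]
  [1, 1, 6, 17, -13, -32, 6]
  [0, 6, 13, -20, 7, -7, -4]
  [-1, 13, 8, -9, 6, -4, -8]
  [-7, -1, 6, 4, -∞, -14, -7]
  [-14, -3, -7, 2, 13, -20, -1]
C^⊗3:
  [-11, -5, 2, -2, 9, -18, -5]
  [10, 10, 15, 26, 19, -7, 15]
  [7, 21, 16, -1, 14, 4, 0]
  [2, 8, 15, 16, 21, -5, 7]
  [9, 15, 22, 15, 16, 2, 5]
  [-5, 8, 8, -13, 14, -9, 0]
  [6, 6, 11, 22, 1, -11, 11]
Key observation: the optimum is the walk 6->2->4->3, with weight 5 + 8 + 9 = 22.
Optimal value attained by: walk 6->2->4->3.
Answer: (C^⊗3)[6][3] = 22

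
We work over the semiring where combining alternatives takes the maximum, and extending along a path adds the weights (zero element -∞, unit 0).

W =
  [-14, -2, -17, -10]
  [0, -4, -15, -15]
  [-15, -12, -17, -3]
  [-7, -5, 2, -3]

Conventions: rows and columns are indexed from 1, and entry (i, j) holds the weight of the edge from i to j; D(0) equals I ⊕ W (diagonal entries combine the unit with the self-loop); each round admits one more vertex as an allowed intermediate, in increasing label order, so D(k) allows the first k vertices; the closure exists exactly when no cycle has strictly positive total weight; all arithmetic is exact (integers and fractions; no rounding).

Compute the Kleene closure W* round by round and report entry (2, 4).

D(0):
  [0, -2, -17, -10]
  [0, 0, -15, -15]
  [-15, -12, 0, -3]
  [-7, -5, 2, 0]
D(1):
  [0, -2, -17, -10]
  [0, 0, -15, -10]
  [-15, -12, 0, -3]
  [-7, -5, 2, 0]
D(2):
  [0, -2, -17, -10]
  [0, 0, -15, -10]
  [-12, -12, 0, -3]
  [-5, -5, 2, 0]
D(3):
  [0, -2, -17, -10]
  [0, 0, -15, -10]
  [-12, -12, 0, -3]
  [-5, -5, 2, 0]
D(4):
  [0, -2, -8, -10]
  [0, 0, -8, -10]
  [-8, -8, 0, -3]
  [-5, -5, 2, 0]
Answer: W*[2][4] = -10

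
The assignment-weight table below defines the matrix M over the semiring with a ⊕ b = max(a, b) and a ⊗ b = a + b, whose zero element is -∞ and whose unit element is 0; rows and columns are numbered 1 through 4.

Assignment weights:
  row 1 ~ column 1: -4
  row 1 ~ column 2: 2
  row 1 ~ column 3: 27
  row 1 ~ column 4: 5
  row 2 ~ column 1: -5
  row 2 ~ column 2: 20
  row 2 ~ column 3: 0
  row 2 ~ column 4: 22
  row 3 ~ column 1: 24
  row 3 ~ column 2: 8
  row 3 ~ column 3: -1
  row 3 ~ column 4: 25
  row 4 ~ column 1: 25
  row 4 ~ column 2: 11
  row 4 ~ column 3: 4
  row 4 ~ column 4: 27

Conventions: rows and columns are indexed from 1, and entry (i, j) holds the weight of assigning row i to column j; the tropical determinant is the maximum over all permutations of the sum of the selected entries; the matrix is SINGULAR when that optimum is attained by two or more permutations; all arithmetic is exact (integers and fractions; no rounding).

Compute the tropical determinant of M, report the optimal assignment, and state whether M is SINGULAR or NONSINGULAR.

σ = (1, 2, 3, 4): (-4) + 20 + (-1) + 27 = 42
σ = (1, 2, 4, 3): (-4) + 20 + 25 + 4 = 45
σ = (1, 3, 2, 4): (-4) + 0 + 8 + 27 = 31
σ = (1, 3, 4, 2): (-4) + 0 + 25 + 11 = 32
σ = (1, 4, 2, 3): (-4) + 22 + 8 + 4 = 30
σ = (1, 4, 3, 2): (-4) + 22 + (-1) + 11 = 28
σ = (2, 1, 3, 4): 2 + (-5) + (-1) + 27 = 23
σ = (2, 1, 4, 3): 2 + (-5) + 25 + 4 = 26
σ = (2, 3, 1, 4): 2 + 0 + 24 + 27 = 53
σ = (2, 3, 4, 1): 2 + 0 + 25 + 25 = 52
σ = (2, 4, 1, 3): 2 + 22 + 24 + 4 = 52
σ = (2, 4, 3, 1): 2 + 22 + (-1) + 25 = 48
σ = (3, 1, 2, 4): 27 + (-5) + 8 + 27 = 57
σ = (3, 1, 4, 2): 27 + (-5) + 25 + 11 = 58
σ = (3, 2, 1, 4): 27 + 20 + 24 + 27 = 98
σ = (3, 2, 4, 1): 27 + 20 + 25 + 25 = 97
σ = (3, 4, 1, 2): 27 + 22 + 24 + 11 = 84
σ = (3, 4, 2, 1): 27 + 22 + 8 + 25 = 82
σ = (4, 1, 2, 3): 5 + (-5) + 8 + 4 = 12
σ = (4, 1, 3, 2): 5 + (-5) + (-1) + 11 = 10
σ = (4, 2, 1, 3): 5 + 20 + 24 + 4 = 53
σ = (4, 2, 3, 1): 5 + 20 + (-1) + 25 = 49
σ = (4, 3, 1, 2): 5 + 0 + 24 + 11 = 40
σ = (4, 3, 2, 1): 5 + 0 + 8 + 25 = 38
Optimal value attained by: σ = (3, 2, 1, 4).
Answer: det⊕(M) = 98; verdict: NONSINGULAR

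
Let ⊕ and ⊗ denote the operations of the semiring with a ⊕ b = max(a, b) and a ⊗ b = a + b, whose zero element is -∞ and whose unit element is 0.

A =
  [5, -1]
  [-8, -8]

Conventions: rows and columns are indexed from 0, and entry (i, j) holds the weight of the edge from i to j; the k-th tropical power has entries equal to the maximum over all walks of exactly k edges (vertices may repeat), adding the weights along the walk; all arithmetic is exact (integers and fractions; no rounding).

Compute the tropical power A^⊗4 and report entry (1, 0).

A^⊗2:
  [10, 4]
  [-3, -9]
A^⊗3:
  [15, 9]
  [2, -4]
A^⊗4:
  [20, 14]
  [7, 1]
Key observation: the optimum is the walk 1->0->0->0->0, with weight (-8) + 5 + 5 + 5 = 7.
Optimal value attained by: walk 1->0->0->0->0.
Answer: (A^⊗4)[1][0] = 7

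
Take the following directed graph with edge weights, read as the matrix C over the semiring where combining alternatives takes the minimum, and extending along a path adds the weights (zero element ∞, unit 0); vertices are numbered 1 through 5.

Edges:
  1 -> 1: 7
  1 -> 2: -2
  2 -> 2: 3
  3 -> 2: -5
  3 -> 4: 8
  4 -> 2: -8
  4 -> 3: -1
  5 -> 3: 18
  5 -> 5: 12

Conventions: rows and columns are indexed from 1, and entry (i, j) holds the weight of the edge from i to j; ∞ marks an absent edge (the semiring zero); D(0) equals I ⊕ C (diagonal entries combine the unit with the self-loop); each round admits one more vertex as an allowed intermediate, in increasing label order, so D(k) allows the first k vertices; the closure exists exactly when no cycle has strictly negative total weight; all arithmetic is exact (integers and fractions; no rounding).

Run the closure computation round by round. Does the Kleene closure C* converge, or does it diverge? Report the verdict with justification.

D(0):
  [0, -2, ∞, ∞, ∞]
  [∞, 0, ∞, ∞, ∞]
  [∞, -5, 0, 8, ∞]
  [∞, -8, -1, 0, ∞]
  [∞, ∞, 18, ∞, 0]
D(1):
  [0, -2, ∞, ∞, ∞]
  [∞, 0, ∞, ∞, ∞]
  [∞, -5, 0, 8, ∞]
  [∞, -8, -1, 0, ∞]
  [∞, ∞, 18, ∞, 0]
D(2):
  [0, -2, ∞, ∞, ∞]
  [∞, 0, ∞, ∞, ∞]
  [∞, -5, 0, 8, ∞]
  [∞, -8, -1, 0, ∞]
  [∞, ∞, 18, ∞, 0]
D(3):
  [0, -2, ∞, ∞, ∞]
  [∞, 0, ∞, ∞, ∞]
  [∞, -5, 0, 8, ∞]
  [∞, -8, -1, 0, ∞]
  [∞, 13, 18, 26, 0]
D(4):
  [0, -2, ∞, ∞, ∞]
  [∞, 0, ∞, ∞, ∞]
  [∞, -5, 0, 8, ∞]
  [∞, -8, -1, 0, ∞]
  [∞, 13, 18, 26, 0]
D(5):
  [0, -2, ∞, ∞, ∞]
  [∞, 0, ∞, ∞, ∞]
  [∞, -5, 0, 8, ∞]
  [∞, -8, -1, 0, ∞]
  [∞, 13, 18, 26, 0]
Key observation: every diagonal entry stays at the unit through all rounds, so no improving cycle exists.
Answer: CONVERGES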